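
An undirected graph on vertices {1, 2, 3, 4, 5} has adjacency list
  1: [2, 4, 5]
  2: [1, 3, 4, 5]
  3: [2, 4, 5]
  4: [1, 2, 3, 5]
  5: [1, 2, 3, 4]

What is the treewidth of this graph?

3

A width-3 tree decomposition is:
Bags: B1 = {2, 3, 4, 5}  B2 = {1, 2, 4, 5}
Tree: B1–B2
Each bag holds 4 vertices, so the decomposition has width 3, which upper-bounds the treewidth. Conversely, {1, 2, 4, 5} is a clique of size 4, and the vertices of any clique must share a bag in every tree decomposition; so some bag has ≥ 4 vertices and tw(G) ≥ 3. Hence tw(G) = 3 exactly.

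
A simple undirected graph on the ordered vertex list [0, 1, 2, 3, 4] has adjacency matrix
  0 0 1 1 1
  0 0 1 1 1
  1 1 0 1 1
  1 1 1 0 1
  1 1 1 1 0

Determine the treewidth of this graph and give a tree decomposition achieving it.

Each bag holds 4 vertices, so the decomposition has width 3, which upper-bounds the treewidth. On the other hand G contains the 4-clique {0, 2, 3, 4}. A clique must lie in a single bag of any decomposition, so no decomposition can have width below 3. The upper and lower bounds meet at 3, so that is the treewidth.

Treewidth 3.
One such decomposition:
Bags: B1 = {0, 2, 3, 4}  B2 = {1, 2, 3, 4}
Tree: B1–B2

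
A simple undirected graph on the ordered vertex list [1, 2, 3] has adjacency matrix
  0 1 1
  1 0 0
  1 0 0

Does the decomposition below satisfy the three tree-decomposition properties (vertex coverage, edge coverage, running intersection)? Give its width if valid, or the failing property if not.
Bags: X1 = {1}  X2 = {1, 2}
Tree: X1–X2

No — vertex 3 appears in no bag.

A tree decomposition must satisfy three properties: every vertex lies in some bag; for every edge, both endpoints lie together in some bag; and for every vertex, the bags containing it form a connected subtree. Here vertex 3 appears in no bag, so the decomposition is invalid.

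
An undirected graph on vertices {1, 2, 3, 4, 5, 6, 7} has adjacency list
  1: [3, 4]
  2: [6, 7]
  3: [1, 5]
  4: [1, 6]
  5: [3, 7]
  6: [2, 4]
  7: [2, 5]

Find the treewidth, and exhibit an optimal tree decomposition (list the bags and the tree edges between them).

Each bag holds 3 vertices, so the decomposition has width 2, which upper-bounds the treewidth. For the lower bound, G contains the cycle 1–3–5–7–2–6–4–1, so G is not a forest; only forests have treewidth ≤ 1, hence tw(G) ≥ 2. Hence tw(G) = 2 exactly.

Treewidth 2.
One optimal decomposition is:
Bags: B1 = {1, 3, 5}  B2 = {1, 5, 7}  B3 = {1, 2, 7}  B4 = {1, 2, 6}  B5 = {1, 4, 6}
Tree: B1–B2, B2–B3, B3–B4, B4–B5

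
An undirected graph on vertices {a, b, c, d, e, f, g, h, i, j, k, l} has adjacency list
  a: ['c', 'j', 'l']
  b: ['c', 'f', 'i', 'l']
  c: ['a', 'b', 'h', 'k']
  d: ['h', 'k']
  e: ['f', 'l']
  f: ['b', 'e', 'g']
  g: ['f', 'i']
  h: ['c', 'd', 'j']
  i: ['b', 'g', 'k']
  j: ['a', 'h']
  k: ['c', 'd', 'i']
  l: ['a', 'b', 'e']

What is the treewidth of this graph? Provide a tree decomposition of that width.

Treewidth 3.
Bags: B1 = {e, f, g, l}  B2 = {b, f, g, l}  B3 = {b, g, i, l}  B4 = {a, b, i, l}  B5 = {a, b, c, i}  B6 = {a, c, i, k}  B7 = {a, c, j, k}  B8 = {c, h, j, k}  B9 = {d, h, j, k}
Tree: B1–B2, B2–B3, B3–B4, B4–B5, B5–B6, B6–B7, B7–B8, B8–B9

Every bag has size at most 4, so the width is 4 − 1 = 3 and tw(G) ≤ 3. For the lower bound: the 4 vertex sets {e,f,g}, {l}, {b}, {a,c,i,k} are disjoint, each induces a connected subgraph, and every pair is joined by at least one edge of G. Contracting each set to a single vertex therefore yields K_{4} as a minor, and since treewidth is minor-monotone, tw(G) ≥ tw(K_{4}) = 3. Therefore the treewidth is 3.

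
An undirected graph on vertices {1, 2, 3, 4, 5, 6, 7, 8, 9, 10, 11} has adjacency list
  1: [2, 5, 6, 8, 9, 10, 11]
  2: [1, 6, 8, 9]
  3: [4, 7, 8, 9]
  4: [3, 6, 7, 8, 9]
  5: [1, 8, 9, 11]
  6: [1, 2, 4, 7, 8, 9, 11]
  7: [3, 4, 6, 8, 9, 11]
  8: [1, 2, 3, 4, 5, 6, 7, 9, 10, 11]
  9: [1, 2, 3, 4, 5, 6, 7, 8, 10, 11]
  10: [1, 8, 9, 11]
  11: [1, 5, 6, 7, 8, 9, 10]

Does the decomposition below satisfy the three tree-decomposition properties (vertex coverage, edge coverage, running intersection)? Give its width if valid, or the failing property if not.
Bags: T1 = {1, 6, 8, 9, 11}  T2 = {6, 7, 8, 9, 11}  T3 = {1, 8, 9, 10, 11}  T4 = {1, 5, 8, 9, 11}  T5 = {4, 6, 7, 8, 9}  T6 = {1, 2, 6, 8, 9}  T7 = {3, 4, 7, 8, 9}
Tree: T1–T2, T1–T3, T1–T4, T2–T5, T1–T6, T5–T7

Yes; width 4.

Vertex coverage: the bags together contain {1, 2, 3, 4, 5, 6, 7, 8, 9, 10, 11}, the full vertex set. Edge coverage: each edge of G has both endpoints in at least one bag. Running intersection: for every vertex, the bags containing it form a connected subtree. All three properties hold, so this is a valid tree decomposition of width max|bag| − 1 = 4, and hence tw(G) ≤ 4.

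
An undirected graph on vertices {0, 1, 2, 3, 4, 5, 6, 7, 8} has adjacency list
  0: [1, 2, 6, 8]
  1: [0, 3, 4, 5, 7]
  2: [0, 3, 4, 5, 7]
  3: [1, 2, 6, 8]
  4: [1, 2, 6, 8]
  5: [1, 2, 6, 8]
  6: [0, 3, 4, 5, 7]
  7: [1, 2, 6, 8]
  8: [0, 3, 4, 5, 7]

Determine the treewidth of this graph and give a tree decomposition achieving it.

Treewidth 4.
One such decomposition:
Bags: B1 = {0, 1, 2, 6, 8}  B2 = {1, 2, 4, 6, 8}  B3 = {1, 2, 3, 6, 8}  B4 = {1, 2, 5, 6, 8}  B5 = {1, 2, 6, 7, 8}
Tree: B1–B2, B2–B3, B3–B4, B4–B5

The largest bag has 5 vertices, giving width 4; this decomposition certifies tw(G) ≤ 4. For the lower bound: the 5 vertex sets {0,6}, {2,4}, {1,3}, {8}, {5} are disjoint, each induces a connected subgraph, and every pair is joined by at least one edge of G. Contracting each set to a single vertex therefore yields K_{5} as a minor, and since treewidth is minor-monotone, tw(G) ≥ tw(K_{5}) = 4. Hence tw(G) = 4 exactly.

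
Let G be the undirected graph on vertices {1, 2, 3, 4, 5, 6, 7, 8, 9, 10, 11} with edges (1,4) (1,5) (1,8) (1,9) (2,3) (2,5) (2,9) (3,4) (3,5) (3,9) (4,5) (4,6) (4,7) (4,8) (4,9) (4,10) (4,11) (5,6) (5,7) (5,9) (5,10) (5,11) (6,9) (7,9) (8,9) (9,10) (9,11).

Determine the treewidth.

3

A width-3 tree decomposition is:
Bags: B1 = {4, 5, 9, 10}  B2 = {4, 5, 9, 11}  B3 = {3, 4, 5, 9}  B4 = {4, 5, 7, 9}  B5 = {1, 4, 5, 9}  B6 = {4, 5, 6, 9}  B7 = {2, 3, 5, 9}  B8 = {1, 4, 8, 9}
Tree: B1–B2, B1–B3, B3–B4, B4–B5, B2–B6, B3–B7, B5–B8
Each bag holds 4 vertices, so the decomposition has width 3, which upper-bounds the treewidth. For the lower bound, the 4 vertices {2, 3, 5, 9} are pairwise adjacent, and any tree decomposition puts a clique entirely inside one bag — forcing width ≥ 3. Hence tw(G) = 3 exactly.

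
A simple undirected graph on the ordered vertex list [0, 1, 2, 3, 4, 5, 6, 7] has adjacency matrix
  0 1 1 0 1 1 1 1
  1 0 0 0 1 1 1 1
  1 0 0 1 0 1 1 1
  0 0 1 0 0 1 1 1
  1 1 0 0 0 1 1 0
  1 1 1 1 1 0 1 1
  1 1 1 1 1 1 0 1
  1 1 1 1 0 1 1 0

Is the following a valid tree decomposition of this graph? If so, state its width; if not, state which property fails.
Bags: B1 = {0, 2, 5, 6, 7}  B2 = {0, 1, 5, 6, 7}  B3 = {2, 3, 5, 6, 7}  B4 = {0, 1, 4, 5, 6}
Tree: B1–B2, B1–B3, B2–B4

Every vertex of G appears in some bag (union = {0, 1, 2, 3, 4, 5, 6, 7}); every edge is covered by a bag; and for each vertex v the set of bags containing v is connected in the bag tree. The decomposition is therefore valid. The largest bag has 5 vertices, so the width is 4.

Yes; width 4.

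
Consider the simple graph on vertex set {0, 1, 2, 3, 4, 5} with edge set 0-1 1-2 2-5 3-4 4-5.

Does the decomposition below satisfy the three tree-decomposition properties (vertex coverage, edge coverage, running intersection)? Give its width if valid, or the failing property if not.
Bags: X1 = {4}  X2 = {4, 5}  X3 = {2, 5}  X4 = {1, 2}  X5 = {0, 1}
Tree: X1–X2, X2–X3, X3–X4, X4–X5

No — vertex 3 appears in no bag.

A tree decomposition must satisfy three properties: every vertex lies in some bag; for every edge, both endpoints lie together in some bag; and for every vertex, the bags containing it form a connected subtree. Here vertex 3 appears in no bag, so the decomposition is invalid.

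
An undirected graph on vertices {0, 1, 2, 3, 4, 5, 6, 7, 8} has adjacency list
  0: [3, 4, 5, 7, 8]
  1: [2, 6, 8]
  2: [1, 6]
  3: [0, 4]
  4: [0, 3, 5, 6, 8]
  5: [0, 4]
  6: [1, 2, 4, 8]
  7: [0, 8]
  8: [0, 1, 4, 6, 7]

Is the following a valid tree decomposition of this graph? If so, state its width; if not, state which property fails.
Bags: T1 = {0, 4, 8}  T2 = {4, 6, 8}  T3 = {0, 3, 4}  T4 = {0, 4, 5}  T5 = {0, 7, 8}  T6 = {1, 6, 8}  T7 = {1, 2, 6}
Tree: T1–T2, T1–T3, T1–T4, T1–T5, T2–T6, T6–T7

Yes; width 2.

Checking the three conditions: (i) the bags cover all of {0, 1, 2, 3, 4, 5, 6, 7, 8}; (ii) for each edge, some bag contains both endpoints; (iii) the bags containing any fixed vertex form a subtree. All hold, so the decomposition is valid with width 3 − 1 = 2.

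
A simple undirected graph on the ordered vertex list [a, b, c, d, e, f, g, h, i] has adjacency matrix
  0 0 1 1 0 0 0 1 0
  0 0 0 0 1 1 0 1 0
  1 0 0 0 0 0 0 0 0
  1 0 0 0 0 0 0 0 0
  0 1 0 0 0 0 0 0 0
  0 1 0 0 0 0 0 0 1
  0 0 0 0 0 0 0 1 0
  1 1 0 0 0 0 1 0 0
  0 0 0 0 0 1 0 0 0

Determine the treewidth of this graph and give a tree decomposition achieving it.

Treewidth 1.
One optimal decomposition is:
Bags: B1 = {b, h}  B2 = {b, f}  B3 = {a, h}  B4 = {a, d}  B5 = {f, i}  B6 = {a, c}  B7 = {g, h}  B8 = {b, e}
Tree: B1–B2, B1–B3, B3–B4, B2–B5, B4–B6, B3–B7, B1–B8

The largest bag has 2 vertices, giving width 1; this decomposition certifies tw(G) ≤ 1. Any graph with an edge has treewidth ≥ 1, and G has the edge b–h. The upper and lower bounds meet at 1, so that is the treewidth.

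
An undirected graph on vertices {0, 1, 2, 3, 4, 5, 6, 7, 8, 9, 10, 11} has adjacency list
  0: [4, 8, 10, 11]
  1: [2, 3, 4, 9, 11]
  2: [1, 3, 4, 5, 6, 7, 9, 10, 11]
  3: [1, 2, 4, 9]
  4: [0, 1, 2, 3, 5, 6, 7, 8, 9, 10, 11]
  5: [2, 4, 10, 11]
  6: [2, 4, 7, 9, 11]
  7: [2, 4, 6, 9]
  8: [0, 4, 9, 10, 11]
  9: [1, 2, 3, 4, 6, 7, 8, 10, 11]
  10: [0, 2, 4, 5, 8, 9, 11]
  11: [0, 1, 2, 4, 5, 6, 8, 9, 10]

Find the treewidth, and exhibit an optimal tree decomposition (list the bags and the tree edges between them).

Treewidth 4.
Bags: B1 = {2, 4, 6, 9, 11}  B2 = {2, 4, 9, 10, 11}  B3 = {1, 2, 4, 9, 11}  B4 = {2, 4, 6, 7, 9}  B5 = {4, 8, 9, 10, 11}  B6 = {1, 2, 3, 4, 9}  B7 = {0, 4, 8, 10, 11}  B8 = {2, 4, 5, 10, 11}
Tree: B1–B2, B1–B3, B1–B4, B2–B5, B3–B6, B5–B7, B2–B8

The largest bag has 5 vertices, giving width 4; this decomposition certifies tw(G) ≤ 4. For the lower bound, the 5 vertices {0, 4, 8, 10, 11} are pairwise adjacent, and any tree decomposition puts a clique entirely inside one bag — forcing width ≥ 4. The upper and lower bounds meet at 4, so that is the treewidth.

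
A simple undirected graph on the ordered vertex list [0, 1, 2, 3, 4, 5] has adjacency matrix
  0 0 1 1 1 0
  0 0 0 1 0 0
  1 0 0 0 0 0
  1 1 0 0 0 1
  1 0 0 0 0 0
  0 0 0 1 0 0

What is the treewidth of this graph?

1

A width-1 tree decomposition is:
Bags: B1 = {3, 5}  B2 = {1, 3}  B3 = {0, 3}  B4 = {0, 4}  B5 = {0, 2}
Tree: B1–B2, B1–B3, B3–B4, B4–B5
Each bag holds 2 vertices, so the decomposition has width 1, which upper-bounds the treewidth. G has an edge, so its treewidth is at least 1. Combining the bounds, tw(G) = 1.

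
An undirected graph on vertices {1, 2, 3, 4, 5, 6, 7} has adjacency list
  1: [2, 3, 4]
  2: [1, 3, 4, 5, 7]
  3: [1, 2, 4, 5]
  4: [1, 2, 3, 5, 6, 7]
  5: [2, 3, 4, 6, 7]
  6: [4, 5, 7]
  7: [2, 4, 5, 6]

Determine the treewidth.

3

A width-3 tree decomposition is:
Bags: B1 = {2, 3, 4, 5}  B2 = {1, 2, 3, 4}  B3 = {2, 4, 5, 7}  B4 = {4, 5, 6, 7}
Tree: B1–B2, B1–B3, B3–B4
Each bag holds 4 vertices, so the decomposition has width 3, which upper-bounds the treewidth. On the other hand G contains the 4-clique {1, 2, 3, 4}. A clique must lie in a single bag of any decomposition, so no decomposition can have width below 3. Hence tw(G) = 3 exactly.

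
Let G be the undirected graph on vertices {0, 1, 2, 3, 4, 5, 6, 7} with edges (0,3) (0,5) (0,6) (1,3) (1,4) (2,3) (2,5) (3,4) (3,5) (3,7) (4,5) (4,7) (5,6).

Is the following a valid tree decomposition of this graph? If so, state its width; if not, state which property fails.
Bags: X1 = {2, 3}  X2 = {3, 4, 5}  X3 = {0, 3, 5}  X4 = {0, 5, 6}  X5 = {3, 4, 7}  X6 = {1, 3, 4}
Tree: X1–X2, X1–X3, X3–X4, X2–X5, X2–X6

A tree decomposition must satisfy three properties: every vertex lies in some bag; for every edge, both endpoints lie together in some bag; and for every vertex, the bags containing it form a connected subtree. Here edge (5,2) lies in no bag, so the decomposition is invalid.

No — edge (5,2) lies in no bag.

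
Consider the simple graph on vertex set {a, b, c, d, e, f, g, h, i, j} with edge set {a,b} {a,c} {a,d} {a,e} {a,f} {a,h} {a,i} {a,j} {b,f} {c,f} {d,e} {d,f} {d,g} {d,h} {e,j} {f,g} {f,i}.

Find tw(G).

2

A width-2 tree decomposition is:
Bags: B1 = {a, d, f}  B2 = {a, d, e}  B3 = {d, f, g}  B4 = {a, e, j}  B5 = {a, f, i}  B6 = {a, c, f}  B7 = {a, d, h}  B8 = {a, b, f}
Tree: B1–B2, B1–B3, B2–B4, B1–B5, B5–B6, B2–B7, B1–B8
The largest bag has 3 vertices, giving width 2; this decomposition certifies tw(G) ≤ 2. For the lower bound, the 3 vertices {d, f, g} are pairwise adjacent, and any tree decomposition puts a clique entirely inside one bag — forcing width ≥ 2. Combining the bounds, tw(G) = 2.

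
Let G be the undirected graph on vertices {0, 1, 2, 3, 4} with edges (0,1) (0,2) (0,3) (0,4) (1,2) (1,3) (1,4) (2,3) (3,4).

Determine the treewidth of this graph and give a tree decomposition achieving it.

Treewidth 3.
Bags: B1 = {0, 1, 2, 3}  B2 = {0, 1, 3, 4}
Tree: B1–B2

Every bag has size at most 4, so the width is 4 − 1 = 3 and tw(G) ≤ 3. For the lower bound, the 4 vertices {0, 1, 2, 3} are pairwise adjacent, and any tree decomposition puts a clique entirely inside one bag — forcing width ≥ 3. The upper and lower bounds meet at 3, so that is the treewidth.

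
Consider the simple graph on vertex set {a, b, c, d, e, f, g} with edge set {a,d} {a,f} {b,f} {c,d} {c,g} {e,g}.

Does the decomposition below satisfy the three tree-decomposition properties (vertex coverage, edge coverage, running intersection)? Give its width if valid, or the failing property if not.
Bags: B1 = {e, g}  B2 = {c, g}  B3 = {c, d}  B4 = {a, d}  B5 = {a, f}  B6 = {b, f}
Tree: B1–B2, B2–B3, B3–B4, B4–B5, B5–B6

Vertex coverage: the bags together contain {a, b, c, d, e, f, g}, the full vertex set. Edge coverage: each edge of G has both endpoints in at least one bag. Running intersection: for every vertex, the bags containing it form a connected subtree. All three properties hold, so this is a valid tree decomposition of width max|bag| − 1 = 1, and hence tw(G) ≤ 1.

Yes; width 1.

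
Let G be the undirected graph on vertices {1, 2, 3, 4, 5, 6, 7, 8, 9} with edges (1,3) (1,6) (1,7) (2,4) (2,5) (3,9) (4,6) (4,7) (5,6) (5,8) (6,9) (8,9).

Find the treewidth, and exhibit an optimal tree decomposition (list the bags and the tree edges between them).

Every bag has size at most 4, so the width is 4 − 1 = 3 and tw(G) ≤ 3. For the lower bound: the 4 vertex sets {1,3,7}, {9}, {6}, {2,4,5,8} are disjoint, each induces a connected subgraph, and every pair is joined by at least one edge of G. Contracting each set to a single vertex therefore yields K_{4} as a minor, and since treewidth is minor-monotone, tw(G) ≥ tw(K_{4}) = 3. The upper and lower bounds meet at 3, so that is the treewidth.

Treewidth 3.
Bags: B1 = {1, 3, 7, 9}  B2 = {1, 6, 7, 9}  B3 = {4, 6, 7, 9}  B4 = {4, 6, 8, 9}  B5 = {4, 5, 6, 8}  B6 = {2, 4, 5, 8}
Tree: B1–B2, B2–B3, B3–B4, B4–B5, B5–B6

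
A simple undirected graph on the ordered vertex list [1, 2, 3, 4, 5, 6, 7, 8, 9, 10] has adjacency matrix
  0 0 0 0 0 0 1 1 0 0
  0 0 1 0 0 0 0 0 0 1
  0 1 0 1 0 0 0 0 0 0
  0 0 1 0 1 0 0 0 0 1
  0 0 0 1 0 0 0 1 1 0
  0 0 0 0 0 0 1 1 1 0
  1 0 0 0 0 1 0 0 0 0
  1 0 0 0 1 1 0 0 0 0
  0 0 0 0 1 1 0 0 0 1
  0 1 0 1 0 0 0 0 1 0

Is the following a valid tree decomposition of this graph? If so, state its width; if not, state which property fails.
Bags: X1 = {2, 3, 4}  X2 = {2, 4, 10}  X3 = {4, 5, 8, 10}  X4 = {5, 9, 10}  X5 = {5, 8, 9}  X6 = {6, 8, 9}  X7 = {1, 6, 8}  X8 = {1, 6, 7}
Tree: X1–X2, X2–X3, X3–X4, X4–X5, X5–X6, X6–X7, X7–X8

A tree decomposition must satisfy three properties: every vertex lies in some bag; for every edge, both endpoints lie together in some bag; and for every vertex, the bags containing it form a connected subtree. Here bags containing vertex 8 are not connected in the tree, so the decomposition is invalid.

No — bags containing vertex 8 are not connected in the tree.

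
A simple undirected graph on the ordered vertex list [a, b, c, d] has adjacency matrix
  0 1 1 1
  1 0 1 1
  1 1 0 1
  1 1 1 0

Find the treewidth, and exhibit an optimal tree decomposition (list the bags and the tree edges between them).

Treewidth 3.
One such decomposition:
Bags: B1 = {a, b, c, d}
Tree: (single bag)

A single bag containing all 4 vertices is trivially a valid decomposition of width 3. On the other hand G contains the 4-clique {a, b, c, d}. A clique must lie in a single bag of any decomposition, so no decomposition can have width below 3. Combining the bounds, tw(G) = 3.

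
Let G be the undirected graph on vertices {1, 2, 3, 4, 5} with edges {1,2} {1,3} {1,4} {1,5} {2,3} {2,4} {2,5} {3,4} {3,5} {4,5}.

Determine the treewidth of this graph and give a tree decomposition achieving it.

A single bag containing all 5 vertices is trivially a valid decomposition of width 4. For the lower bound, the 5 vertices {1, 2, 3, 4, 5} are pairwise adjacent, and any tree decomposition puts a clique entirely inside one bag — forcing width ≥ 4. The upper and lower bounds meet at 4, so that is the treewidth.

Treewidth 4.
One such decomposition:
Bags: B1 = {1, 2, 3, 4, 5}
Tree: (single bag)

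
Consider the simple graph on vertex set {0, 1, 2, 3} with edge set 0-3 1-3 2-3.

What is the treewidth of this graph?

A width-1 tree decomposition is:
Bags: B1 = {1, 3}  B2 = {2, 3}  B3 = {0, 3}
Tree: B1–B2, B1–B3
The largest bag has 2 vertices, giving width 1; this decomposition certifies tw(G) ≤ 1. Since G has at least one edge (e.g. 3–1), it is not an edgeless graph, so tw(G) ≥ 1. Therefore the treewidth is 1.

1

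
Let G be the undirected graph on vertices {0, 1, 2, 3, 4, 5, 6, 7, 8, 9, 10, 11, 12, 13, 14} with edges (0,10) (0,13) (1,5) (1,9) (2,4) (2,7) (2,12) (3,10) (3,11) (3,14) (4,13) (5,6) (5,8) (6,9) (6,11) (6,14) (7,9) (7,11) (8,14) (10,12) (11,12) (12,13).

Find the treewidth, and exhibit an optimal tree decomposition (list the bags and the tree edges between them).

Every bag has size at most 4, so the width is 4 − 1 = 3 and tw(G) ≤ 3. For the lower bound: the 4 vertex sets {0,4,13}, {2}, {12}, {3,7,10,11} are disjoint, each induces a connected subgraph, and every pair is joined by at least one edge of G. Contracting each set to a single vertex therefore yields K_{4} as a minor, and since treewidth is minor-monotone, tw(G) ≥ tw(K_{4}) = 3. Combining the bounds, tw(G) = 3.

Treewidth 3.
Bags: B1 = {0, 2, 4, 13}  B2 = {0, 2, 12, 13}  B3 = {0, 2, 10, 12}  B4 = {2, 7, 10, 12}  B5 = {7, 10, 11, 12}  B6 = {3, 7, 10, 11}  B7 = {3, 7, 9, 11}  B8 = {3, 6, 9, 11}  B9 = {3, 6, 9, 14}  B10 = {1, 6, 9, 14}  B11 = {1, 5, 6, 14}  B12 = {1, 5, 8, 14}
Tree: B1–B2, B2–B3, B3–B4, B4–B5, B5–B6, B6–B7, B7–B8, B8–B9, B9–B10, B10–B11, B11–B12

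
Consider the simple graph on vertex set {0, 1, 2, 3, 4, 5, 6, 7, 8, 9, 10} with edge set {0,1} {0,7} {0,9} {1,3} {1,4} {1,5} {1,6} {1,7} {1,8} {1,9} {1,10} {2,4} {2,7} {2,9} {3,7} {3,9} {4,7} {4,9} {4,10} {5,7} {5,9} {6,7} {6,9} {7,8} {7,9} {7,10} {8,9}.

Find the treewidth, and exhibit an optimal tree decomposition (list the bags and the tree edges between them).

Treewidth 3.
One such decomposition:
Bags: B1 = {1, 6, 7, 9}  B2 = {1, 4, 7, 9}  B3 = {1, 4, 7, 10}  B4 = {0, 1, 7, 9}  B5 = {1, 3, 7, 9}  B6 = {2, 4, 7, 9}  B7 = {1, 7, 8, 9}  B8 = {1, 5, 7, 9}
Tree: B1–B2, B2–B3, B2–B4, B4–B5, B2–B6, B4–B7, B4–B8

Each bag holds 4 vertices, so the decomposition has width 3, which upper-bounds the treewidth. Conversely, {0, 1, 7, 9} is a clique of size 4, and the vertices of any clique must share a bag in every tree decomposition; so some bag has ≥ 4 vertices and tw(G) ≥ 3. The upper and lower bounds meet at 3, so that is the treewidth.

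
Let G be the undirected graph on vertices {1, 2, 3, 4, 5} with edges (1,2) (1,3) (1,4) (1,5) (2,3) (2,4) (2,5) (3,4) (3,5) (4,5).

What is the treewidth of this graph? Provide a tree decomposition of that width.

Treewidth 4.
One such decomposition:
Bags: B1 = {1, 2, 3, 4, 5}
Tree: (single bag)

A single bag containing all 5 vertices is trivially a valid decomposition of width 4. For the lower bound, the 5 vertices {1, 2, 3, 4, 5} are pairwise adjacent, and any tree decomposition puts a clique entirely inside one bag — forcing width ≥ 4. Hence tw(G) = 4 exactly.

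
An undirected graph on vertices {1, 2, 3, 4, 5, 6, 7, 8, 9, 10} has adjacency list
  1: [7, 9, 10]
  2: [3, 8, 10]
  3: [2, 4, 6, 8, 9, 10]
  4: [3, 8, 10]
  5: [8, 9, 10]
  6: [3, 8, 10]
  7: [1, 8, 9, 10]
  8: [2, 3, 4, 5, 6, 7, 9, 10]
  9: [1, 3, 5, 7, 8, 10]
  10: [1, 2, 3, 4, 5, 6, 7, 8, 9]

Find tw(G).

3

A width-3 tree decomposition is:
Bags: B1 = {7, 8, 9, 10}  B2 = {3, 8, 9, 10}  B3 = {1, 7, 9, 10}  B4 = {5, 8, 9, 10}  B5 = {3, 6, 8, 10}  B6 = {2, 3, 8, 10}  B7 = {3, 4, 8, 10}
Tree: B1–B2, B1–B3, B2–B4, B2–B5, B2–B6, B2–B7
Each bag holds 4 vertices, so the decomposition has width 3, which upper-bounds the treewidth. Conversely, {3, 8, 9, 10} is a clique of size 4, and the vertices of any clique must share a bag in every tree decomposition; so some bag has ≥ 4 vertices and tw(G) ≥ 3. Therefore the treewidth is 3.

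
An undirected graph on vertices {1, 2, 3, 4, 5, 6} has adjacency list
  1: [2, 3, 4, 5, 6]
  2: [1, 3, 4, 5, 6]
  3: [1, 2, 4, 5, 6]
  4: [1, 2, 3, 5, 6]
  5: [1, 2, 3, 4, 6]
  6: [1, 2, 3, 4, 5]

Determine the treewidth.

5

A width-5 tree decomposition is:
Bags: B1 = {1, 2, 3, 4, 5, 6}
Tree: (single bag)
A single bag containing all 6 vertices is trivially a valid decomposition of width 5. Conversely, {1, 2, 3, 4, 5, 6} is a clique of size 6, and the vertices of any clique must share a bag in every tree decomposition; so some bag has ≥ 6 vertices and tw(G) ≥ 5. Combining the bounds, tw(G) = 5.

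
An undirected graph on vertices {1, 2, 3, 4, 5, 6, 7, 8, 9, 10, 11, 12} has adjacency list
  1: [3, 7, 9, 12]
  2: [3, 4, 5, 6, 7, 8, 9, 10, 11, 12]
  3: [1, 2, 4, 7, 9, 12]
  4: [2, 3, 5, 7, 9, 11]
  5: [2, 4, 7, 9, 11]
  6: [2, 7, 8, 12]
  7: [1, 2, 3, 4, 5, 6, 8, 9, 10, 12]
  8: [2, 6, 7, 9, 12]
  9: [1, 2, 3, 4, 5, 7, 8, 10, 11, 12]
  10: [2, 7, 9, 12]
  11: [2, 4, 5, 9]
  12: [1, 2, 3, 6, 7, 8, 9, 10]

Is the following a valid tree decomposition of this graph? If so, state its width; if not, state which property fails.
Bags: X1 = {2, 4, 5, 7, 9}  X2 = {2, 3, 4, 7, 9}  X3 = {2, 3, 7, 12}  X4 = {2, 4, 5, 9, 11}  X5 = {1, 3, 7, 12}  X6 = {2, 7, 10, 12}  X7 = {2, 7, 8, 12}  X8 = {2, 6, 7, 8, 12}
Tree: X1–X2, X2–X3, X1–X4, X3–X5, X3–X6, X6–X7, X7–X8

A tree decomposition must satisfy three properties: every vertex lies in some bag; for every edge, both endpoints lie together in some bag; and for every vertex, the bags containing it form a connected subtree. Here edge (9,12) lies in no bag, so the decomposition is invalid.

No — edge (9,12) lies in no bag.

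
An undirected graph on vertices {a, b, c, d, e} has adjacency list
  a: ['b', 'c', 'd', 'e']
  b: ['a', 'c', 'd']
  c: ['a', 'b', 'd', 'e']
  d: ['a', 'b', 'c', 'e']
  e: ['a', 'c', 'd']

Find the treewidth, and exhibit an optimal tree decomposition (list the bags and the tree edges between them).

Each bag holds 4 vertices, so the decomposition has width 3, which upper-bounds the treewidth. On the other hand G contains the 4-clique {a, c, d, e}. A clique must lie in a single bag of any decomposition, so no decomposition can have width below 3. Combining the bounds, tw(G) = 3.

Treewidth 3.
Bags: B1 = {a, b, c, d}  B2 = {a, c, d, e}
Tree: B1–B2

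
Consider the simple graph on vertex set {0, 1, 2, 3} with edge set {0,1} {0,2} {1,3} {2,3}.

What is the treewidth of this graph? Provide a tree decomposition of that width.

Treewidth 2.
Bags: B1 = {1, 2, 3}  B2 = {0, 1, 2}
Tree: B1–B2

Each bag holds 3 vertices, so the decomposition has width 2, which upper-bounds the treewidth. For the lower bound, G contains the cycle 1–3–2–0–1, so G is not a forest; only forests have treewidth ≤ 1, hence tw(G) ≥ 2. Hence tw(G) = 2 exactly.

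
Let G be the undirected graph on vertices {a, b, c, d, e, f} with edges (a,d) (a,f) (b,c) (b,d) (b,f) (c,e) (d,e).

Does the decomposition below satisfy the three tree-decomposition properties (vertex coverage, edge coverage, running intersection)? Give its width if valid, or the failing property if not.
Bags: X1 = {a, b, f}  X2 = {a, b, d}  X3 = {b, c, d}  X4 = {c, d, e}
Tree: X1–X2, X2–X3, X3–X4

Yes; width 2.

Vertex coverage: the bags together contain {a, b, c, d, e, f}, the full vertex set. Edge coverage: each edge of G has both endpoints in at least one bag. Running intersection: for every vertex, the bags containing it form a connected subtree. All three properties hold, so this is a valid tree decomposition of width max|bag| − 1 = 2, and hence tw(G) ≤ 2.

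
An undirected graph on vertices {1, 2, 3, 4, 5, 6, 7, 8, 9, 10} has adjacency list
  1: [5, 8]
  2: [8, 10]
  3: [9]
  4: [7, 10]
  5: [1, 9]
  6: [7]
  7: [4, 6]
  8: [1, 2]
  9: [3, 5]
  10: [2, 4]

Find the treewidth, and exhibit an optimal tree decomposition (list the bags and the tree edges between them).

The largest bag has 2 vertices, giving width 1; this decomposition certifies tw(G) ≤ 1. Any graph with an edge has treewidth ≥ 1, and G has the edge 3–9. Therefore the treewidth is 1.

Treewidth 1.
Bags: B1 = {3, 9}  B2 = {5, 9}  B3 = {1, 5}  B4 = {1, 8}  B5 = {2, 8}  B6 = {2, 10}  B7 = {4, 10}  B8 = {4, 7}  B9 = {6, 7}
Tree: B1–B2, B2–B3, B3–B4, B4–B5, B5–B6, B6–B7, B7–B8, B8–B9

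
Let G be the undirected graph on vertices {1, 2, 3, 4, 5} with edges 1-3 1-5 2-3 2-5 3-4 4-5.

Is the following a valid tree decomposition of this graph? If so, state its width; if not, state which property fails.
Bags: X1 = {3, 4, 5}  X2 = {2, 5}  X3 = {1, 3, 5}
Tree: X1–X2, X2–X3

A tree decomposition must satisfy three properties: every vertex lies in some bag; for every edge, both endpoints lie together in some bag; and for every vertex, the bags containing it form a connected subtree. Here edge (3,2) lies in no bag, so the decomposition is invalid.

No — edge (3,2) lies in no bag.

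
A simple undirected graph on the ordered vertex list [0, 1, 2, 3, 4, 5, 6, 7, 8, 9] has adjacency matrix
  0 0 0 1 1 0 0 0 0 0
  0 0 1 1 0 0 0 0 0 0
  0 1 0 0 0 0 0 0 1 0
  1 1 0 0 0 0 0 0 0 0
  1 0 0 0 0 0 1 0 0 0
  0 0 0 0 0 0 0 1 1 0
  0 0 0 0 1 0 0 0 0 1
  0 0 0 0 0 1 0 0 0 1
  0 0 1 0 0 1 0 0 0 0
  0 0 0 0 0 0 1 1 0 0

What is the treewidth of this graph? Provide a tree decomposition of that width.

Each bag holds 3 vertices, so the decomposition has width 2, which upper-bounds the treewidth. For the lower bound, G contains the cycle 6–9–7–5–8–2–1–3–0–4–6, so G is not a forest; only forests have treewidth ≤ 1, hence tw(G) ≥ 2. Therefore the treewidth is 2.

Treewidth 2.
Bags: B1 = {6, 7, 9}  B2 = {5, 6, 7}  B3 = {5, 6, 8}  B4 = {2, 6, 8}  B5 = {1, 2, 6}  B6 = {1, 3, 6}  B7 = {0, 3, 6}  B8 = {0, 4, 6}
Tree: B1–B2, B2–B3, B3–B4, B4–B5, B5–B6, B6–B7, B7–B8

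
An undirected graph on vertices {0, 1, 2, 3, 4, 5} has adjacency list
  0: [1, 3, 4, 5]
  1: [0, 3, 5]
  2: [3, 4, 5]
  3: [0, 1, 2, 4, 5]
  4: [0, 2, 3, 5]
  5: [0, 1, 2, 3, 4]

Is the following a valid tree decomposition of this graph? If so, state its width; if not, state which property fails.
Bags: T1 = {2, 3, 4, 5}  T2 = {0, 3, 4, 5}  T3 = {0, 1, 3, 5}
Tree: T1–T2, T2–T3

Yes; width 3.

Vertex coverage: the bags together contain {0, 1, 2, 3, 4, 5}, the full vertex set. Edge coverage: each edge of G has both endpoints in at least one bag. Running intersection: for every vertex, the bags containing it form a connected subtree. All three properties hold, so this is a valid tree decomposition of width max|bag| − 1 = 3, and hence tw(G) ≤ 3.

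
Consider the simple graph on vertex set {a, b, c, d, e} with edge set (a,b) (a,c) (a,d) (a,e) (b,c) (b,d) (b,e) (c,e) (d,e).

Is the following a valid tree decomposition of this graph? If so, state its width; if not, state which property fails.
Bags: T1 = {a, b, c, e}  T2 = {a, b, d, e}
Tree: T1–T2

Checking the three conditions: (i) the bags cover all of {a, b, c, d, e}; (ii) for each edge, some bag contains both endpoints; (iii) the bags containing any fixed vertex form a subtree. All hold, so the decomposition is valid with width 4 − 1 = 3.

Yes; width 3.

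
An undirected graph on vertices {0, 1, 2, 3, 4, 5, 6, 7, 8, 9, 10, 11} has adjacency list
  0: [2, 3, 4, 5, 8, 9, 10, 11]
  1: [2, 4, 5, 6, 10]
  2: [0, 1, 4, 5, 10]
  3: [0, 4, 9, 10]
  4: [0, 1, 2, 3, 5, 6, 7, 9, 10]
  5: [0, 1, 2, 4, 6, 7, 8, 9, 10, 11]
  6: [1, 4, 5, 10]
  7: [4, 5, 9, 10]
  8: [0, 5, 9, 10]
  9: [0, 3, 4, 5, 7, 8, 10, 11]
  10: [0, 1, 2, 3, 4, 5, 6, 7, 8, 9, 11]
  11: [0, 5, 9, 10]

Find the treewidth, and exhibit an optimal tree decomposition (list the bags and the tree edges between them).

The largest bag has 5 vertices, giving width 4; this decomposition certifies tw(G) ≤ 4. Conversely, {0, 3, 4, 9, 10} is a clique of size 5, and the vertices of any clique must share a bag in every tree decomposition; so some bag has ≥ 5 vertices and tw(G) ≥ 4. Combining the bounds, tw(G) = 4.

Treewidth 4.
One optimal decomposition is:
Bags: B1 = {0, 2, 4, 5, 10}  B2 = {0, 4, 5, 9, 10}  B3 = {0, 5, 9, 10, 11}  B4 = {1, 2, 4, 5, 10}  B5 = {4, 5, 7, 9, 10}  B6 = {1, 4, 5, 6, 10}  B7 = {0, 3, 4, 9, 10}  B8 = {0, 5, 8, 9, 10}
Tree: B1–B2, B2–B3, B1–B4, B2–B5, B4–B6, B2–B7, B2–B8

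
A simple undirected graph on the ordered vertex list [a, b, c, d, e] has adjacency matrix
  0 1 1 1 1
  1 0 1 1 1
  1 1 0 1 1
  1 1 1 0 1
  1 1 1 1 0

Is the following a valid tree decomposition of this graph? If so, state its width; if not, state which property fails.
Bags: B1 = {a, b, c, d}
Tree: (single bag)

A tree decomposition must satisfy three properties: every vertex lies in some bag; for every edge, both endpoints lie together in some bag; and for every vertex, the bags containing it form a connected subtree. Here vertex e appears in no bag, so the decomposition is invalid.

No — vertex e appears in no bag.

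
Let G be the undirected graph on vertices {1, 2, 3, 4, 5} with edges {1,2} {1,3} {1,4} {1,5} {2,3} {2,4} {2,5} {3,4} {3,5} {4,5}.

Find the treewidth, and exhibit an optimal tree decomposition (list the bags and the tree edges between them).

A single bag containing all 5 vertices is trivially a valid decomposition of width 4. Conversely, {1, 2, 3, 4, 5} is a clique of size 5, and the vertices of any clique must share a bag in every tree decomposition; so some bag has ≥ 5 vertices and tw(G) ≥ 4. Combining the bounds, tw(G) = 4.

Treewidth 4.
One such decomposition:
Bags: B1 = {1, 2, 3, 4, 5}
Tree: (single bag)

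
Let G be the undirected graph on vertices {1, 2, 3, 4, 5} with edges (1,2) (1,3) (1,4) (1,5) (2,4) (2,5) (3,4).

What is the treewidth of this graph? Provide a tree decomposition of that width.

Treewidth 2.
One optimal decomposition is:
Bags: B1 = {1, 2, 5}  B2 = {1, 2, 4}  B3 = {1, 3, 4}
Tree: B1–B2, B2–B3

Each bag holds 3 vertices, so the decomposition has width 2, which upper-bounds the treewidth. Conversely, {1, 2, 4} is a clique of size 3, and the vertices of any clique must share a bag in every tree decomposition; so some bag has ≥ 3 vertices and tw(G) ≥ 2. The upper and lower bounds meet at 2, so that is the treewidth.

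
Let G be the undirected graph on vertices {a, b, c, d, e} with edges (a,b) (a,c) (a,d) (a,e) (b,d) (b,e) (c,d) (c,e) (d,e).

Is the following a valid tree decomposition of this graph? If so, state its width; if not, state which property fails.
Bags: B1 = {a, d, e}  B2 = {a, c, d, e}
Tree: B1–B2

No — vertex b appears in no bag.

A tree decomposition must satisfy three properties: every vertex lies in some bag; for every edge, both endpoints lie together in some bag; and for every vertex, the bags containing it form a connected subtree. Here vertex b appears in no bag, so the decomposition is invalid.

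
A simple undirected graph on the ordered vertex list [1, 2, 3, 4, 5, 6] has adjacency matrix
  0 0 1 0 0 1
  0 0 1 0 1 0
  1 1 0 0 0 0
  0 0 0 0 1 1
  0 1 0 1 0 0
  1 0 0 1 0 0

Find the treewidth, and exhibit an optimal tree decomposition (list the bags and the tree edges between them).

Treewidth 2.
One optimal decomposition is:
Bags: B1 = {1, 3, 6}  B2 = {2, 3, 6}  B3 = {2, 5, 6}  B4 = {4, 5, 6}
Tree: B1–B2, B2–B3, B3–B4

Each bag holds 3 vertices, so the decomposition has width 2, which upper-bounds the treewidth. Since 6–1–3–2–5–4–6 is a cycle in G, G is not acyclic. Forests are exactly the graphs of treewidth ≤ 1, so tw(G) ≥ 2. Therefore the treewidth is 2.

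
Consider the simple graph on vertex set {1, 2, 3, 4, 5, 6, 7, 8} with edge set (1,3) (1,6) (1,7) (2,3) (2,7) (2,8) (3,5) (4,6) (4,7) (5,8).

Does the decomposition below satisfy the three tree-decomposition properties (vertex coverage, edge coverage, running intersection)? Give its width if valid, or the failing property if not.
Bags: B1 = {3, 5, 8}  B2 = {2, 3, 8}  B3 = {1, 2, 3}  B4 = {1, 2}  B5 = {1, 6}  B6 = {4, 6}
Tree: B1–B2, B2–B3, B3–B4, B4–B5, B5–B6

No — vertex 7 appears in no bag.

A tree decomposition must satisfy three properties: every vertex lies in some bag; for every edge, both endpoints lie together in some bag; and for every vertex, the bags containing it form a connected subtree. Here vertex 7 appears in no bag, so the decomposition is invalid.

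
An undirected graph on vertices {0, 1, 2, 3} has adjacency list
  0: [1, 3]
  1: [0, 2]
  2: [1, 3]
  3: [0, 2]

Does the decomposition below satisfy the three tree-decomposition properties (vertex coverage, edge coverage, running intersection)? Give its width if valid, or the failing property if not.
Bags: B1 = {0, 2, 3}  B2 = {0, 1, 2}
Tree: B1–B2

Every vertex of G appears in some bag (union = {0, 1, 2, 3}); every edge is covered by a bag; and for each vertex v the set of bags containing v is connected in the bag tree. The decomposition is therefore valid. The largest bag has 3 vertices, so the width is 2.

Yes; width 2.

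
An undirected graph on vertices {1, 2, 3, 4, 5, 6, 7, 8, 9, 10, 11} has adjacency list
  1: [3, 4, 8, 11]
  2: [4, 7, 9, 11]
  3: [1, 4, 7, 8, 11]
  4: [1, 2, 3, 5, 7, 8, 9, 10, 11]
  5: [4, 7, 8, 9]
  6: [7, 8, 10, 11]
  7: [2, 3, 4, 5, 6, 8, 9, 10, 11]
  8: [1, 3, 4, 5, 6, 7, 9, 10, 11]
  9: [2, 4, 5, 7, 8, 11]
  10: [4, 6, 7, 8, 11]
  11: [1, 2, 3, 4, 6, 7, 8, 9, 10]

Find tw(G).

4

A width-4 tree decomposition is:
Bags: B1 = {3, 4, 7, 8, 11}  B2 = {4, 7, 8, 10, 11}  B3 = {4, 7, 8, 9, 11}  B4 = {6, 7, 8, 10, 11}  B5 = {4, 5, 7, 8, 9}  B6 = {1, 3, 4, 8, 11}  B7 = {2, 4, 7, 9, 11}
Tree: B1–B2, B1–B3, B2–B4, B3–B5, B1–B6, B3–B7
Every bag has size at most 5, so the width is 5 − 1 = 4 and tw(G) ≤ 4. Conversely, {1, 3, 4, 8, 11} is a clique of size 5, and the vertices of any clique must share a bag in every tree decomposition; so some bag has ≥ 5 vertices and tw(G) ≥ 4. The upper and lower bounds meet at 4, so that is the treewidth.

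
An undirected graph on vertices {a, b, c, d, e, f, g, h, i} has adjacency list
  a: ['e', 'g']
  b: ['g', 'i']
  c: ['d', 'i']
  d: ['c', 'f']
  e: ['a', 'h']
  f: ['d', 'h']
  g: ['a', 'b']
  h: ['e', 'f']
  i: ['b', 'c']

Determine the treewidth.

A width-2 tree decomposition is:
Bags: B1 = {d, f, h}  B2 = {c, d, h}  B3 = {c, h, i}  B4 = {b, h, i}  B5 = {b, g, h}  B6 = {a, g, h}  B7 = {a, e, h}
Tree: B1–B2, B2–B3, B3–B4, B4–B5, B5–B6, B6–B7
The largest bag has 3 vertices, giving width 2; this decomposition certifies tw(G) ≤ 2. For the lower bound, G contains the cycle h–f–d–c–i–b–g–a–e–h, so G is not a forest; only forests have treewidth ≤ 1, hence tw(G) ≥ 2. Therefore the treewidth is 2.

2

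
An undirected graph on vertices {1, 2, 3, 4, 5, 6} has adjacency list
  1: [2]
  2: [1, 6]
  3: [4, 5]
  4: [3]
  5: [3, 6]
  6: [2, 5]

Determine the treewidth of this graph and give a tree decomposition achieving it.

Treewidth 1.
Bags: B1 = {3, 4}  B2 = {3, 5}  B3 = {5, 6}  B4 = {2, 6}  B5 = {1, 2}
Tree: B1–B2, B2–B3, B3–B4, B4–B5

The largest bag has 2 vertices, giving width 1; this decomposition certifies tw(G) ≤ 1. G has an edge, so its treewidth is at least 1. The upper and lower bounds meet at 1, so that is the treewidth.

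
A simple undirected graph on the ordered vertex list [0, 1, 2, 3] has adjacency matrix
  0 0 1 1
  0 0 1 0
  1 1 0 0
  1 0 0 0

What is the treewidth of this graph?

A width-1 tree decomposition is:
Bags: B1 = {0, 3}  B2 = {0, 2}  B3 = {1, 2}
Tree: B1–B2, B2–B3
The largest bag has 2 vertices, giving width 1; this decomposition certifies tw(G) ≤ 1. Since G has at least one edge (e.g. 3–0), it is not an edgeless graph, so tw(G) ≥ 1. Therefore the treewidth is 1.

1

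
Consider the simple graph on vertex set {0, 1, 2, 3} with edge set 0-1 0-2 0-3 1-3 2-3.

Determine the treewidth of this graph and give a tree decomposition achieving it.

The largest bag has 3 vertices, giving width 2; this decomposition certifies tw(G) ≤ 2. On the other hand G contains the 3-clique {0, 1, 3}. A clique must lie in a single bag of any decomposition, so no decomposition can have width below 2. Combining the bounds, tw(G) = 2.

Treewidth 2.
One such decomposition:
Bags: B1 = {0, 1, 3}  B2 = {0, 2, 3}
Tree: B1–B2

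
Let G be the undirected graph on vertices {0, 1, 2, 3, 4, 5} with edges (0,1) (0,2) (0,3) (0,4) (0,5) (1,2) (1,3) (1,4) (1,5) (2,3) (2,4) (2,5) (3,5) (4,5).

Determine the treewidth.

4

A width-4 tree decomposition is:
Bags: B1 = {0, 1, 2, 3, 5}  B2 = {0, 1, 2, 4, 5}
Tree: B1–B2
Each bag holds 5 vertices, so the decomposition has width 4, which upper-bounds the treewidth. Conversely, {0, 1, 2, 3, 5} is a clique of size 5, and the vertices of any clique must share a bag in every tree decomposition; so some bag has ≥ 5 vertices and tw(G) ≥ 4. Therefore the treewidth is 4.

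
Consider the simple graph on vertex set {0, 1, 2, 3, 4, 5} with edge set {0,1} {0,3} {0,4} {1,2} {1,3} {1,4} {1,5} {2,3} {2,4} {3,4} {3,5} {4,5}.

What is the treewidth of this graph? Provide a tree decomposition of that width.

Treewidth 3.
Bags: B1 = {1, 2, 3, 4}  B2 = {0, 1, 3, 4}  B3 = {1, 3, 4, 5}
Tree: B1–B2, B1–B3

Every bag has size at most 4, so the width is 4 − 1 = 3 and tw(G) ≤ 3. Conversely, {0, 1, 3, 4} is a clique of size 4, and the vertices of any clique must share a bag in every tree decomposition; so some bag has ≥ 4 vertices and tw(G) ≥ 3. Therefore the treewidth is 3.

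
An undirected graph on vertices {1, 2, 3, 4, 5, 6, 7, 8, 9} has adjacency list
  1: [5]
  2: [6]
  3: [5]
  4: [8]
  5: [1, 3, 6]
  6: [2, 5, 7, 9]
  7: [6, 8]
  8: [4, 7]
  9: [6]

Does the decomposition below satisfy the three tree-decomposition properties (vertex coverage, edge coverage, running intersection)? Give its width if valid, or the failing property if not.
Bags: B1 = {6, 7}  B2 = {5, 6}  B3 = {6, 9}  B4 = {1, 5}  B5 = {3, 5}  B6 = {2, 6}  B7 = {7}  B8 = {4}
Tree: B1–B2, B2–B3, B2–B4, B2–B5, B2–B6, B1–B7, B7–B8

No — vertex 8 appears in no bag.

A tree decomposition must satisfy three properties: every vertex lies in some bag; for every edge, both endpoints lie together in some bag; and for every vertex, the bags containing it form a connected subtree. Here vertex 8 appears in no bag, so the decomposition is invalid.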